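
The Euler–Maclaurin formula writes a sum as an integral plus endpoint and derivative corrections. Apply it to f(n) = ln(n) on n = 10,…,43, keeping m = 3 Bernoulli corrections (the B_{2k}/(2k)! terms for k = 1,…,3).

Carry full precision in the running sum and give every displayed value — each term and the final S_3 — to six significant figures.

S_3 ≈ 108.731

The integral term ∫_10^43 ln(x) dx = 105.706.
Endpoint term: (f(10) + f(43))/2 = (2.30259 + 3.76120)/2 = 3.03189.
So far: 108.738.
Correction k=1: B_{2}/2! · (f^{(1)}(43) − f^{(1)}(10)) = 1/12 · (0.0232558 − 0.100000) = -0.00639535.
Partial sum through k=1: 108.731.
Correction k=2: B_{4}/4! · (f^{(3)}(43) − f^{(3)}(10)) = −1/720 · (2.51550e-05 − 0.00200000) = 2.74284e-06.
Partial sum through k=2: 108.731.
Correction k=3: B_{6}/6! · (f^{(5)}(43) − f^{(5)}(10)) = 1/30240 · (1.63256e-07 − 0.000240000) = -7.93111e-09.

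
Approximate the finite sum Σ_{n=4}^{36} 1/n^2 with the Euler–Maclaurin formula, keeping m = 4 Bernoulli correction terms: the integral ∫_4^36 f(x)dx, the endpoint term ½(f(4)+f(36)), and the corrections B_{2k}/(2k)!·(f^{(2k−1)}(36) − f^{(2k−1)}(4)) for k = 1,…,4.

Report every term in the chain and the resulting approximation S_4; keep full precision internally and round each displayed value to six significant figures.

The integral term ∫_4^36 1/x^2 dx = 0.222222.
Endpoint term: (f(4) + f(36))/2 = (0.0625000 + 0.000771605)/2 = 0.0316358.
So far: 0.253858.
Correction k=1: B_{2}/2! · (f^{(1)}(36) − f^{(1)}(4)) = 1/12 · (-4.28669e-05 − (-0.0312500)) = 0.00260059.
Partial sum through k=1: 0.256459.
Correction k=2: B_{4}/4! · (f^{(3)}(36) − f^{(3)}(4)) = −1/720 · (-3.96916e-07 − (-0.0234375)) = -3.25515e-05.
Partial sum through k=2: 0.256426.
Correction k=3: B_{6}/6! · (f^{(5)}(36) − f^{(5)}(4)) = 1/30240 · (-9.18787e-09 − (-0.0439453)) = 1.45322e-06.
Partial sum through k=3: 0.256428.
Correction k=4: B_{8}/8! · (f^{(7)}(36) − f^{(7)}(4)) = −1/1209600 · (-3.97007e-10 − (-0.153809)) = -1.27157e-07.

S_4 ≈ 0.256427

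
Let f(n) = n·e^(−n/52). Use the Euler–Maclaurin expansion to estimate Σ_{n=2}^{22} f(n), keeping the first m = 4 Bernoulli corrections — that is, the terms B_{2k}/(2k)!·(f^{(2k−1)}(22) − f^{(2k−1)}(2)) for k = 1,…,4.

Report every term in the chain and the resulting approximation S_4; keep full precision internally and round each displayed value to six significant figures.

S_4 ≈ 189.624

The integral term ∫_2^22 x·e^(−x/52) dx = 181.502.
Boundary: ½(f(2) + f(22)) = ½(1.92454 + 14.4106) = 8.16758.
Running total after boundary: 189.669.
k=1: B_{2}/(2)! × [f^{(1)}(22) − f^{(1)}(2)] = 1/12 × (0.377901 − 0.925258) = -0.0456131.
Running total after k=1: 189.624.
k=2: B_{4}/(4)! × [f^{(3)}(22) − f^{(3)}(2)] = −1/720 × (0.000624245 − 0.00105392) = 5.96769e-07.
Running total after k=2: 189.624.
k=3: B_{6}/(6)! × [f^{(5)}(22) − f^{(5)}(2)] = 1/30240 × (4.10034e-07 − 6.52979e-07) = -8.03389e-12.
Running total after k=3: 189.624.
k=4: B_{8}/(8)! × [f^{(7)}(22) − f^{(7)}(2)] = −1/1209600 × (2.17903e-10 − 3.38830e-10) = 9.99727e-17.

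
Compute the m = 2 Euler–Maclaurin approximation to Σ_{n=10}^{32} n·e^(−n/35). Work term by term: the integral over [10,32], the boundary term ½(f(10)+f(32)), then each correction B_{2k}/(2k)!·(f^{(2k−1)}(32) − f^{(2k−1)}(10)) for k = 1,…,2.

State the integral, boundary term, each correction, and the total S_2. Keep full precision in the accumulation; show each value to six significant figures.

Integral: ∫_10^32 x·e^(−x/35) dx = 243.694.
½[f(10) + f(32)] = ½[7.51477 + 12.8257] = 10.1702.
Running total after boundary: 253.864.
k=1: B_{2}/(2)! × [f^{(1)}(32) − f^{(1)}(10)] = 1/12 × (0.0343545 − 0.536769) = -0.0418679.
After k=1: 253.823.
k=2: B_{4}/(4)! × [f^{(3)}(32) − f^{(3)}(10)] = −1/720 × (0.000682416 − 0.00166508) = 1.36481e-06.

S_2 ≈ 253.823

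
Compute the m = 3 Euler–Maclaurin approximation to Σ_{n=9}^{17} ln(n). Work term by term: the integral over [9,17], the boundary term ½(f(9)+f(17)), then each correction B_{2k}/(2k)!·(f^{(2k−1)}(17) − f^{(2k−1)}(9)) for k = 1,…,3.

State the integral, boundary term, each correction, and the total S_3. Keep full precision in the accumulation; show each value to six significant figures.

S_3 ≈ 22.9005

∫_9^17 ln(x) dx evaluates to 20.3896.
Boundary: ½(f(9) + f(17)) = ½(2.19722 + 2.83321) = 2.51522.
Integral + boundary = 22.9048.
k=1: B_{2}/(2)! × [f^{(1)}(17) − f^{(1)}(9)] = 1/12 × (0.0588235 − 0.111111) = -0.00435730.
Running total after k=1: 22.9005.
k=2: B_{4}/(4)! × [f^{(3)}(17) − f^{(3)}(9)] = −1/720 × (0.000407083 − 0.00274348) = 3.24500e-06.
Running total after k=2: 22.9005.
k=3: B_{6}/(6)! × [f^{(5)}(17) − f^{(5)}(9)] = 1/30240 × (1.69031e-05 − 0.000406442) = -1.28816e-08.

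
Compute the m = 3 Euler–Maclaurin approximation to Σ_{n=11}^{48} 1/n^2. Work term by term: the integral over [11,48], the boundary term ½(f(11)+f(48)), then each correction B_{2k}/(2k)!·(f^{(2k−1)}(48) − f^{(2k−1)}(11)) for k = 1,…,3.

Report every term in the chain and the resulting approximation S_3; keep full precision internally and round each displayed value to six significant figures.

S_3 ≈ 0.0745485

Integral: ∫_11^48 1/x^2 dx = 0.0700758.
Boundary: ½(f(11) + f(48)) = ½(0.00826446 + 0.000434028) = 0.00434925.
So far: 0.0744250.
Correction k=1: B_{2}/2! · (f^{(1)}(48) − f^{(1)}(11)) = 1/12 · (-1.80845e-05 − (-0.00150263)) = 0.000123712.
Partial sum through k=1: 0.0745487.
Correction k=2: B_{4}/4! · (f^{(3)}(48) − f^{(3)}(11)) = −1/720 · (-9.41901e-08 − (-0.000149021)) = -2.06843e-07.
Partial sum through k=2: 0.0745485.
Correction k=3: B_{6}/6! · (f^{(5)}(48) − f^{(5)}(11)) = 1/30240 · (-1.22643e-09 − (-3.69474e-05)) = 1.22176e-09.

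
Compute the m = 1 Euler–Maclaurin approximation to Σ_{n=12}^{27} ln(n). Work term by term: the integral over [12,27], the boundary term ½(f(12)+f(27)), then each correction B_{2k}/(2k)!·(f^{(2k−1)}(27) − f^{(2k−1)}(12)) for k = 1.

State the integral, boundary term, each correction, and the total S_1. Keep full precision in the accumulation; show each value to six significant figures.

S_1 ≈ 47.0552

∫_12^27 ln(x) dx evaluates to 44.1687.
Boundary: ½(f(12) + f(27)) = ½(2.48491 + 3.29584) = 2.89037.
Integral + boundary = 47.0591.
Correction k=1: B_{2}/2! · (f^{(1)}(27) − f^{(1)}(12)) = 1/12 · (0.0370370 − 0.0833333) = -0.00385802.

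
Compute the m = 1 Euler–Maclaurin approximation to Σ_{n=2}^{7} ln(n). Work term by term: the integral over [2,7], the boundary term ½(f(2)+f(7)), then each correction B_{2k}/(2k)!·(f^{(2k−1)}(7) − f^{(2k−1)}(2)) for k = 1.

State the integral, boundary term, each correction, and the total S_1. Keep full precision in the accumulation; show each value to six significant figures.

S_1 ≈ 8.52484

Integral: ∫_2^7 ln(x) dx = 7.23508.
½[f(2) + f(7)] = ½[0.693147 + 1.94591] = 1.31953.
Running total after boundary: 8.55461.
Order-1 term: 1/12 · (0.142857 − 0.500000) = -0.0297619.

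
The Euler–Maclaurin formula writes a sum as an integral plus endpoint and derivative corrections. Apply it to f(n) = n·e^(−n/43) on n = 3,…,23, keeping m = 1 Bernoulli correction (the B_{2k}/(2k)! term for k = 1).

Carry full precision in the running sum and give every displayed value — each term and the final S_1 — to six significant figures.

S_1 ≈ 190.467

The integral term ∫_3^23 x·e^(−x/43) dx = 182.381.
Endpoint term: (f(3) + f(23))/2 = (2.79783 + 13.4720)/2 = 8.13490.
Running total after boundary: 190.516.
k=1: B_{2}/(2)! × [f^{(1)}(23) − f^{(1)}(3)] = 1/12 × (0.272436 − 0.867545) = -0.0495924.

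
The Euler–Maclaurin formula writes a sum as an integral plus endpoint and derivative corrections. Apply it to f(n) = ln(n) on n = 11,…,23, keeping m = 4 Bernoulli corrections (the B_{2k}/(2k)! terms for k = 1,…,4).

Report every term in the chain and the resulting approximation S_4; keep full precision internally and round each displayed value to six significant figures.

The integral term ∫_11^23 ln(x) dx = 33.7395.
½[f(11) + f(23)] = ½[2.39790 + 3.13549] = 2.76669.
So far: 36.5062.
k=1: B_{2}/(2)! × [f^{(1)}(23) − f^{(1)}(11)] = 1/12 × (0.0434783 − 0.0909091) = -0.00395257.
Running total after k=1: 36.5023.
k=2: B_{4}/(4)! × [f^{(3)}(23) − f^{(3)}(11)] = −1/720 × (0.000164379 − 0.00150263) = 1.85868e-06.
Running total after k=2: 36.5023.
k=3: B_{6}/(6)! × [f^{(5)}(23) − f^{(5)}(11)] = 1/30240 × (3.72883e-06 − 0.000149021) = -4.80464e-09.
Running total after k=3: 36.5023.
k=4: B_{8}/(8)! × [f^{(7)}(23) − f^{(7)}(11)] = −1/1209600 × (2.11465e-07 − 3.69474e-05) = 3.03703e-11.

S_4 ≈ 36.5023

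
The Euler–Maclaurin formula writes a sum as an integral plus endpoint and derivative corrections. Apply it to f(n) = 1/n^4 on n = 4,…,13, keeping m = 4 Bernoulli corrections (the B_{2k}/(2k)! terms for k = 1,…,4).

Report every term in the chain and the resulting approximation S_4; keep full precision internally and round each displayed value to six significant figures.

Integral: ∫_4^13 1/x^4 dx = 0.00505661.
Boundary: ½(f(4) + f(13)) = ½(0.00390625 + 3.50128e-05) = 0.00197063.
Running total after boundary: 0.00702724.
k=1: B_{2}/(2)! × [f^{(1)}(13) − f^{(1)}(4)] = 1/12 × (-1.07732e-05 − (-0.00390625)) = 0.000324623.
After k=1: 0.00735187.
k=2: B_{4}/(4)! × [f^{(3)}(13) − f^{(3)}(4)] = −1/720 × (-1.91240e-06 − (-0.00732422)) = -1.01699e-05.
After k=2: 0.00734170.
k=3: B_{6}/(6)! × [f^{(5)}(13) − f^{(5)}(4)] = 1/30240 × (-6.33693e-07 − (-0.0256348)) = 8.47690e-07.
After k=3: 0.00734254.
k=4: B_{8}/(8)! × [f^{(7)}(13) − f^{(7)}(4)] = −1/1209600 × (-3.37470e-07 − (-0.144196)) = -1.19209e-07.

S_4 ≈ 0.00734242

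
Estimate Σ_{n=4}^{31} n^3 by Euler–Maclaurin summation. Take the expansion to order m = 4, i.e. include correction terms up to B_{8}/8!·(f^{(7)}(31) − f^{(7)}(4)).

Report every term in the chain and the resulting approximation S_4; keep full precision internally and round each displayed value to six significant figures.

The integral term ∫_4^31 x^3 dx = 230816.
Endpoint term: (f(4) + f(31))/2 = (64.0000 + 29791.0)/2 = 14927.5.
So far: 245744.
Correction k=1: B_{2}/2! · (f^{(1)}(31) − f^{(1)}(4)) = 1/12 · (2883.00 − 48.0000) = 236.250.
Partial sum through k=1: 245980.
Correction k=2: B_{4}/4! · (f^{(3)}(31) − f^{(3)}(4)) = −1/720 · (6.00000 − 6.00000) = 0.00000.
Partial sum through k=2: 245980.
Correction k=3: B_{6}/6! · (f^{(5)}(31) − f^{(5)}(4)) = 1/30240 · (0.00000 − 0.00000) = 0.00000.
Partial sum through k=3: 245980.
Correction k=4: B_{8}/8! · (f^{(7)}(31) − f^{(7)}(4)) = −1/1209600 · (0.00000 − 0.00000) = 0.00000.

S_4 ≈ 245980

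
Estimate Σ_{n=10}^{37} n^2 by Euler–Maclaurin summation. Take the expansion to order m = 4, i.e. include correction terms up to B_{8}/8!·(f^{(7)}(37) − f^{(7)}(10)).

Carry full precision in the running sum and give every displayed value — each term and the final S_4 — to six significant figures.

S_4 ≈ 17290.0

Integral: ∫_10^37 x^2 dx = 16551.0.
Endpoint term: (f(10) + f(37))/2 = (100.000 + 1369.00)/2 = 734.500.
So far: 17285.5.
Correction k=1: B_{2}/2! · (f^{(1)}(37) − f^{(1)}(10)) = 1/12 · (74.0000 − 20.0000) = 4.50000.
Running total after k=1: 17290.0.
Correction k=2: B_{4}/4! · (f^{(3)}(37) − f^{(3)}(10)) = −1/720 · (0.00000 − 0.00000) = 0.00000.
Running total after k=2: 17290.0.
Correction k=3: B_{6}/6! · (f^{(5)}(37) − f^{(5)}(10)) = 1/30240 · (0.00000 − 0.00000) = 0.00000.
Running total after k=3: 17290.0.
Correction k=4: B_{8}/8! · (f^{(7)}(37) − f^{(7)}(10)) = −1/1209600 · (0.00000 − 0.00000) = 0.00000.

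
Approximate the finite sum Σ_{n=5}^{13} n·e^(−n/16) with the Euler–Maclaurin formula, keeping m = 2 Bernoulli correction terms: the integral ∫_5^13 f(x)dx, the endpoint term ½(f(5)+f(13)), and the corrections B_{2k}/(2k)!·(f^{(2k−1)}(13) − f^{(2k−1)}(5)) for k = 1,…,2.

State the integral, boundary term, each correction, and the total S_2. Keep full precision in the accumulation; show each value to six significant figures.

S_2 ≈ 44.6025

∫_5^13 x·e^(−x/16) dx evaluates to 39.9241.
Endpoint term: (f(5) + f(13))/2 = (3.65808 + 5.76872)/2 = 4.71340.
So far: 44.6375.
k=1: B_{2}/(2)! × [f^{(1)}(13) − f^{(1)}(5)] = 1/12 × (0.0832026 − 0.502986) = -0.0349819.
After k=1: 44.6025.
k=2: B_{4}/(4)! × [f^{(3)}(13) − f^{(3)}(5)] = −1/720 × (0.00379179 − 0.00768054) = 5.40104e-06.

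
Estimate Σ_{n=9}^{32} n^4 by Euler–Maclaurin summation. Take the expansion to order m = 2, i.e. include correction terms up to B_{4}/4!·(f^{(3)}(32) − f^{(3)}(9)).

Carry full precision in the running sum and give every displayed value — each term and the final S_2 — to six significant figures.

S_2 ≈ 7.23732e+06

Integral: ∫_9^32 x^4 dx = 6.69908e+06.
½[f(9) + f(32)] = ½[6561.00 + 1.04858e+06] = 527568.
So far: 7.22665e+06.
k=1: B_{2}/(2)! × [f^{(1)}(32) − f^{(1)}(9)] = 1/12 × (131072 − 2916.00) = 10679.7.
Partial sum through k=1: 7.23732e+06.
k=2: B_{4}/(4)! × [f^{(3)}(32) − f^{(3)}(9)] = −1/720 × (768.000 − 216.000) = -0.766667.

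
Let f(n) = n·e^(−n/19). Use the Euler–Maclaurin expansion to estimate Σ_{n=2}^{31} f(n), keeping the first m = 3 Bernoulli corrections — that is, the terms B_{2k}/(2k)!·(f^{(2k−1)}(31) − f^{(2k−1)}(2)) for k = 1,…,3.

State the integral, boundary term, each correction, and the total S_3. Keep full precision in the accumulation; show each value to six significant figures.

Integral: ∫_2^31 x·e^(−x/19) dx = 173.296.
Boundary: ½(f(2) + f(31)) = ½(1.80018 + 6.06423) = 3.93220.
So far: 177.228.
Correction k=1: B_{2}/2! · (f^{(1)}(31) − f^{(1)}(2)) = 1/12 · (-0.123550 − 0.805342) = -0.0774076.
Running total after k=1: 177.150.
Correction k=2: B_{4}/4! · (f^{(3)}(31) − f^{(3)}(2)) = −1/720 · (0.000741527 − 0.00721750) = 8.99440e-06.
Running total after k=2: 177.150.
Correction k=3: B_{6}/6! · (f^{(5)}(31) − f^{(5)}(2)) = 1/30240 · (5.05622e-06 − 3.38065e-05) = -9.50735e-10.

S_3 ≈ 177.150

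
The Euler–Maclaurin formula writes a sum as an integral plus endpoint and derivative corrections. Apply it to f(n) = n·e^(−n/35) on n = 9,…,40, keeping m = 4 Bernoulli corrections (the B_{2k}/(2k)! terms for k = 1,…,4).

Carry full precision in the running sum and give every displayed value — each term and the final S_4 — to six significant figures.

∫_9^40 x·e^(−x/35) dx evaluates to 353.687.
Endpoint term: (f(9) + f(40))/2 = (6.95932 + 12.7563)/2 = 9.85779.
So far: 363.545.
Correction k=1: B_{2}/2! · (f^{(1)}(40) − f^{(1)}(9)) = 1/12 · (-0.0455581 − 0.574420) = -0.0516648.
After k=1: 363.493.
Correction k=2: B_{4}/4! · (f^{(3)}(40) − f^{(3)}(9)) = −1/720 · (0.000483473 − 0.00173138) = 1.73320e-06.
After k=2: 363.493.
Correction k=3: B_{6}/6! · (f^{(5)}(40) − f^{(5)}(9)) = 1/30240 · (8.19704e-07 − 2.44395e-06) = -5.37118e-11.
After k=3: 363.493.
Correction k=4: B_{8}/8! · (f^{(7)}(40) − f^{(7)}(9)) = −1/1209600 · (1.01611e-09 − 2.83635e-09) = 1.50483e-15.

S_4 ≈ 363.493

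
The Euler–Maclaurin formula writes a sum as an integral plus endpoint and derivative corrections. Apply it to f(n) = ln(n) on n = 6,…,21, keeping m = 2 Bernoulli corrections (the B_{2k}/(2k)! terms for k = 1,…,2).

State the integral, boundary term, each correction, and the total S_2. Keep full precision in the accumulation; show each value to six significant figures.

∫_6^21 ln(x) dx evaluates to 38.1844.
Boundary: ½(f(6) + f(21)) = ½(1.79176 + 3.04452) = 2.41814.
Running total after boundary: 40.6026.
Order-1 term: 1/12 · (0.0476190 − 0.166667) = -0.00992063.
After k=1: 40.5926.
Order-2 term: −1/720 · (0.000215959 − 0.00925926) = 1.25601e-05.

S_2 ≈ 40.5926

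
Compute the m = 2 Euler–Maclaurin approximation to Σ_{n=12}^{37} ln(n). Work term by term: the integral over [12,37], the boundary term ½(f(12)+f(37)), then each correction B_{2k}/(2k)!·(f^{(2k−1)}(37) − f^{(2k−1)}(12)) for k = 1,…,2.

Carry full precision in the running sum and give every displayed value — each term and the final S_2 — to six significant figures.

∫_12^37 ln(x) dx evaluates to 78.7851.
Boundary: ½(f(12) + f(37)) = ½(2.48491 + 3.61092) = 3.04791.
Integral + boundary = 81.8330.
k=1: B_{2}/(2)! × [f^{(1)}(37) − f^{(1)}(12)] = 1/12 × (0.0270270 − 0.0833333) = -0.00469219.
After k=1: 81.8283.
k=2: B_{4}/(4)! × [f^{(3)}(37) − f^{(3)}(12)] = −1/720 × (3.94843e-05 − 0.00115741) = 1.55267e-06.

S_2 ≈ 81.8283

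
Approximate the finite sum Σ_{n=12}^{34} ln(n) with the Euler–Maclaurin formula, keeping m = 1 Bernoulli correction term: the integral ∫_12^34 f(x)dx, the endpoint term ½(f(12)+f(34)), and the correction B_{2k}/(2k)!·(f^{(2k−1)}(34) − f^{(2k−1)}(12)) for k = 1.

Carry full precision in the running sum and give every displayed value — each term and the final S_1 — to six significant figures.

S_1 ≈ 71.0785

∫_12^34 ln(x) dx evaluates to 68.0774.
Boundary: ½(f(12) + f(34)) = ½(2.48491 + 3.52636) = 3.00563.
Running total after boundary: 71.0830.
Order-1 term: 1/12 · (0.0294118 − 0.0833333) = -0.00449346.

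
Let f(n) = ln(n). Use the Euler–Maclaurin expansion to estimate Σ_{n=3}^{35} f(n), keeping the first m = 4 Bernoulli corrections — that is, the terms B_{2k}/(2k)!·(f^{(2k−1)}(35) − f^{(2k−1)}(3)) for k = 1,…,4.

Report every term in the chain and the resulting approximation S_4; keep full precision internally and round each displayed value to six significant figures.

The integral term ∫_3^35 ln(x) dx = 89.1413.
Endpoint term: (f(3) + f(35))/2 = (1.09861 + 3.55535)/2 = 2.32698.
Integral + boundary = 91.4683.
Correction k=1: B_{2}/2! · (f^{(1)}(35) − f^{(1)}(3)) = 1/12 · (0.0285714 − 0.333333) = -0.0253968.
After k=1: 91.4429.
Correction k=2: B_{4}/4! · (f^{(3)}(35) − f^{(3)}(3)) = −1/720 · (4.66472e-05 − 0.0740741) = 0.000102816.
After k=2: 91.4430.
Correction k=3: B_{6}/6! · (f^{(5)}(35) − f^{(5)}(3)) = 1/30240 · (4.56952e-07 − 0.0987654) = -3.26604e-06.
After k=3: 91.4430.
Correction k=4: B_{8}/8! · (f^{(7)}(35) − f^{(7)}(3)) = −1/1209600 · (1.11907e-08 − 0.329218) = 2.72171e-07.

S_4 ≈ 91.4430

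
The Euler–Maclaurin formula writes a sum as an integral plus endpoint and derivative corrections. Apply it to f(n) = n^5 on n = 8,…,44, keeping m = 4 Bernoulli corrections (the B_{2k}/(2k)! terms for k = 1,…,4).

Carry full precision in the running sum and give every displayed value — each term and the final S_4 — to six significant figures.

S_4 ≈ 1.29338e+09

∫_8^44 x^5 dx evaluates to 1.20934e+09.
Boundary: ½(f(8) + f(44)) = ½(32768.0 + 1.64916e+08) = 8.24745e+07.
Integral + boundary = 1.29182e+09.
Correction k=1: B_{2}/2! · (f^{(1)}(44) − f^{(1)}(8)) = 1/12 · (1.87405e+07 − 20480.0) = 1.56000e+06.
Partial sum through k=1: 1.29338e+09.
Correction k=2: B_{4}/4! · (f^{(3)}(44) − f^{(3)}(8)) = −1/720 · (116160 − 3840.00) = -156.000.
Partial sum through k=2: 1.29338e+09.
Correction k=3: B_{6}/6! · (f^{(5)}(44) − f^{(5)}(8)) = 1/30240 · (120.000 − 120.000) = 0.00000.
Partial sum through k=3: 1.29338e+09.
Correction k=4: B_{8}/8! · (f^{(7)}(44) − f^{(7)}(8)) = −1/1209600 · (0.00000 − 0.00000) = 0.00000.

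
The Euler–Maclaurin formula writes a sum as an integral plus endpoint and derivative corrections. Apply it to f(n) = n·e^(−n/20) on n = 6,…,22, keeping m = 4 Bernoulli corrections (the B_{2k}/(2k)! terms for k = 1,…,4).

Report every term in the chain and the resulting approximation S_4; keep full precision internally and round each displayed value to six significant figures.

Integral: ∫_6^22 x·e^(−x/20) dx = 105.614.
Boundary: ½(f(6) + f(22)) = ½(4.44491 + 7.32316) = 5.88404.
Running total after boundary: 111.498.
k=1: B_{2}/(2)! × [f^{(1)}(22) − f^{(1)}(6)] = 1/12 × (-0.0332871 − 0.518573) = -0.0459883.
Running total after k=1: 111.452.
k=2: B_{4}/(4)! × [f^{(3)}(22) − f^{(3)}(6)] = −1/720 × (0.00158114 − 0.00500052) = 4.74915e-06.
Running total after k=2: 111.452.
k=3: B_{6}/(6)! × [f^{(5)}(22) − f^{(5)}(6)] = 1/30240 × (8.11373e-06 − 2.17615e-05) = -4.51316e-10.
Running total after k=3: 111.452.
k=4: B_{8}/(8)! × [f^{(7)}(22) − f^{(7)}(6)] = −1/1209600 × (3.06866e-08 − 7.75544e-08) = 3.87466e-14.

S_4 ≈ 111.452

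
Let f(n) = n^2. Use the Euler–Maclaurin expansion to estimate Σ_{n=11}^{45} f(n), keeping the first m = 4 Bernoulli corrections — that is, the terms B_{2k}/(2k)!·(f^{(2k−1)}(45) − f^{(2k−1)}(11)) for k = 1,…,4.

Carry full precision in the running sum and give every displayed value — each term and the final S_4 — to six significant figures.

S_4 ≈ 31010.0

Integral: ∫_11^45 x^2 dx = 29931.3.
Endpoint term: (f(11) + f(45))/2 = (121.000 + 2025.00)/2 = 1073.00.
So far: 31004.3.
k=1: B_{2}/(2)! × [f^{(1)}(45) − f^{(1)}(11)] = 1/12 × (90.0000 − 22.0000) = 5.66667.
Running total after k=1: 31010.0.
k=2: B_{4}/(4)! × [f^{(3)}(45) − f^{(3)}(11)] = −1/720 × (0.00000 − 0.00000) = 0.00000.
Running total after k=2: 31010.0.
k=3: B_{6}/(6)! × [f^{(5)}(45) − f^{(5)}(11)] = 1/30240 × (0.00000 − 0.00000) = 0.00000.
Running total after k=3: 31010.0.
k=4: B_{8}/(8)! × [f^{(7)}(45) − f^{(7)}(11)] = −1/1209600 × (0.00000 − 0.00000) = 0.00000.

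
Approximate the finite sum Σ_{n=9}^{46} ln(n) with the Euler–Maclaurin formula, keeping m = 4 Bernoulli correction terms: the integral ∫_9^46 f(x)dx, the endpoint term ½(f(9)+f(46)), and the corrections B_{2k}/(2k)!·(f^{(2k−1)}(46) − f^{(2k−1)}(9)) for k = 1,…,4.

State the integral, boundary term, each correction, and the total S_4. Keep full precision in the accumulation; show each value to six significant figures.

∫_9^46 ln(x) dx evaluates to 119.342.
Endpoint term: (f(9) + f(46))/2 = (2.19722 + 3.82864)/2 = 3.01293.
So far: 122.355.
Order-1 term: 1/12 · (0.0217391 − 0.111111) = -0.00744767.
Running total after k=1: 122.348.
Order-2 term: −1/720 · (2.05474e-05 − 0.00274348) = 3.78186e-06.
Running total after k=2: 122.348.
Order-3 term: 1/30240 · (1.16526e-07 − 0.000406442) = -1.34367e-08.
Running total after k=3: 122.348.
Order-4 term: −1/1209600 · (1.65207e-09 − 0.000150534) = 1.24448e-10.

S_4 ≈ 122.348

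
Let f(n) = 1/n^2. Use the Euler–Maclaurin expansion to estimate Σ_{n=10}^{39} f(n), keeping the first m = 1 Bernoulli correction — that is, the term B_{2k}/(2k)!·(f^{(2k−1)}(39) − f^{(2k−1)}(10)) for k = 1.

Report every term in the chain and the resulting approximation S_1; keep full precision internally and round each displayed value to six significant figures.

The integral term ∫_10^39 1/x^2 dx = 0.0743590.
Boundary: ½(f(10) + f(39)) = ½(0.0100000 + 0.000657462) = 0.00532873.
Running total after boundary: 0.0796877.
Order-1 term: 1/12 · (-3.37160e-05 − (-0.00200000)) = 0.000163857.

S_1 ≈ 0.0798516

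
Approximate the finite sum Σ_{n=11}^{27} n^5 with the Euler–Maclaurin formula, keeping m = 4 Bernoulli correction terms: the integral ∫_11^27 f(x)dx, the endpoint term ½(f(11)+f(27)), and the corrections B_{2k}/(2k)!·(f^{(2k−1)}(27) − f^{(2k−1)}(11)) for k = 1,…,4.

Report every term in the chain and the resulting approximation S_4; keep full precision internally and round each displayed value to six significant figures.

The integral term ∫_11^27 x^5 dx = 6.42748e+07.
Boundary: ½(f(11) + f(27)) = ½(161051 + 1.43489e+07) = 7.25498e+06.
Integral + boundary = 7.15298e+07.
Order-1 term: 1/12 · (2.65720e+06 − 73205.0) = 215333.
Running total after k=1: 7.17451e+07.
Order-2 term: −1/720 · (43740.0 − 7260.00) = -50.6667.
Running total after k=2: 7.17451e+07.
Order-3 term: 1/30240 · (120.000 − 120.000) = 0.00000.
Running total after k=3: 7.17451e+07.
Order-4 term: −1/1209600 · (0.00000 − 0.00000) = 0.00000.

S_4 ≈ 7.17451e+07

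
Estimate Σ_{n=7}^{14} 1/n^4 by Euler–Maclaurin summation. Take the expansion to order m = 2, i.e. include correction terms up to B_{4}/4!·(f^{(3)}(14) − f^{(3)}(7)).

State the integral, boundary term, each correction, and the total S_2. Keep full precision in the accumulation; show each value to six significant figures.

S_2 ≈ 0.00109061

∫_7^14 1/x^4 dx evaluates to 0.000850340.
Boundary: ½(f(7) + f(14)) = ½(0.000416493 + 2.60308e-05) = 0.000221262.
Integral + boundary = 0.00107160.
Correction k=1: B_{2}/2! · (f^{(1)}(14) − f^{(1)}(7)) = 1/12 · (-7.43738e-06 − (-0.000237996)) = 1.92132e-05.
Running total after k=1: 0.00109082.
Correction k=2: B_{4}/4! · (f^{(3)}(14) − f^{(3)}(7)) = −1/720 · (-1.13837e-06 − (-0.000145712)) = -2.00797e-07.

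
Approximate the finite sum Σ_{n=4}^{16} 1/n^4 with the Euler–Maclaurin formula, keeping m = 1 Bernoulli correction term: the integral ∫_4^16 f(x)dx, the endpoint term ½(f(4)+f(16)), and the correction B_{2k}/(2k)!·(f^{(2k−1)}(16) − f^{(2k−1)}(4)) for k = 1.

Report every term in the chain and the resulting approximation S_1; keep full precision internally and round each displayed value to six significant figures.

S_1 ≈ 0.00741291

Integral: ∫_4^16 1/x^4 dx = 0.00512695.
½[f(4) + f(16)] = ½[0.00390625 + 1.52588e-05] = 0.00196075.
So far: 0.00708771.
k=1: B_{2}/(2)! × [f^{(1)}(16) − f^{(1)}(4)] = 1/12 × (-3.81470e-06 − (-0.00390625)) = 0.000325203.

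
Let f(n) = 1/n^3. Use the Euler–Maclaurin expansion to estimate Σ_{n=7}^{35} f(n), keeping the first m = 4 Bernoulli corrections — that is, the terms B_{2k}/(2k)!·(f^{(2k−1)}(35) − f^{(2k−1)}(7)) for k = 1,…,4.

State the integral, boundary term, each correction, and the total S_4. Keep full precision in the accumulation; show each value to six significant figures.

S_4 ≈ 0.0113686

Integral: ∫_7^35 1/x^3 dx = 0.00979592.
Endpoint term: (f(7) + f(35))/2 = (0.00291545 + 2.33236e-05)/2 = 0.00146939.
Integral + boundary = 0.0112653.
k=1: B_{2}/(2)! × [f^{(1)}(35) − f^{(1)}(7)] = 1/12 × (-1.99917e-06 − (-0.00124948)) = 0.000103957.
Partial sum through k=1: 0.0113693.
k=2: B_{4}/(4)! × [f^{(3)}(35) − f^{(3)}(7)] = −1/720 × (-3.26395e-08 − (-0.000509992)) = -7.08276e-07.
Partial sum through k=2: 0.0113686.
k=3: B_{6}/(6)! × [f^{(5)}(35) − f^{(5)}(7)] = 1/30240 × (-1.11907e-09 − (-0.000437136)) = 1.44555e-08.
Partial sum through k=3: 0.0113686.
k=4: B_{8}/(8)! × [f^{(7)}(35) − f^{(7)}(7)] = −1/1209600 × (-6.57737e-11 − (-0.000642322)) = -5.31020e-10.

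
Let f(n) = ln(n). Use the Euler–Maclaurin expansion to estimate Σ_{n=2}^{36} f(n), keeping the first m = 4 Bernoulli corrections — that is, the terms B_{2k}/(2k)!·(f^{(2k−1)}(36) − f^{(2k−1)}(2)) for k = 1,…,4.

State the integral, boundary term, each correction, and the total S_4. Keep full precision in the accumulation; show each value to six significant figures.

S_4 ≈ 95.7197

The integral term ∫_2^36 ln(x) dx = 93.6204.
½[f(2) + f(36)] = ½[0.693147 + 3.58352] = 2.13833.
Integral + boundary = 95.7587.
Order-1 term: 1/12 · (0.0277778 − 0.500000) = -0.0393519.
Partial sum through k=1: 95.7194.
Order-2 term: −1/720 · (4.28669e-05 − 0.250000) = 0.000347163.
Partial sum through k=2: 95.7197.
Order-3 term: 1/30240 · (3.96916e-07 − 0.750000) = -2.48016e-05.
Partial sum through k=3: 95.7197.
Order-4 term: −1/1209600 · (9.18787e-09 − 5.62500) = 4.65030e-06.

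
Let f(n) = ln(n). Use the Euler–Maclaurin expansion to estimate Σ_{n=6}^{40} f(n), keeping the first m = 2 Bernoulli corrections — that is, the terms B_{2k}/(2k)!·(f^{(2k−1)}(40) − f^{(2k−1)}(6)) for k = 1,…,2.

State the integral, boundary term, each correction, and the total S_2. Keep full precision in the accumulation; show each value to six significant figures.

S_2 ≈ 105.533

∫_6^40 ln(x) dx evaluates to 102.805.
½[f(6) + f(40)] = ½[1.79176 + 3.68888] = 2.74032.
Integral + boundary = 105.545.
k=1: B_{2}/(2)! × [f^{(1)}(40) − f^{(1)}(6)] = 1/12 × (0.0250000 − 0.166667) = -0.0118056.
After k=1: 105.533.
k=2: B_{4}/(4)! × [f^{(3)}(40) − f^{(3)}(6)] = −1/720 × (3.12500e-05 − 0.00925926) = 1.28167e-05.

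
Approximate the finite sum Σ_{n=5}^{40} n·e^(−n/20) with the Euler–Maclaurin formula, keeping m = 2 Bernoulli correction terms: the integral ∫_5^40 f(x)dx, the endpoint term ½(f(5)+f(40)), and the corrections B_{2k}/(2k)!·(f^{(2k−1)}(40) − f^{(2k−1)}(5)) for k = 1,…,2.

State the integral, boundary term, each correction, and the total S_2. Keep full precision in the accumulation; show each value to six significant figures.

Integral: ∫_5^40 x·e^(−x/20) dx = 226.998.
Boundary: ½(f(5) + f(40)) = ½(3.89400 + 5.41341) = 4.65371.
Integral + boundary = 231.652.
k=1: B_{2}/(2)! × [f^{(1)}(40) − f^{(1)}(5)] = 1/12 × (-0.135335 − 0.584101) = -0.0599530.
After k=1: 231.592.
k=2: B_{4}/(4)! × [f^{(3)}(40) − f^{(3)}(5)] = −1/720 × (0.000338338 − 0.00535426) = 6.96655e-06.

S_2 ≈ 231.592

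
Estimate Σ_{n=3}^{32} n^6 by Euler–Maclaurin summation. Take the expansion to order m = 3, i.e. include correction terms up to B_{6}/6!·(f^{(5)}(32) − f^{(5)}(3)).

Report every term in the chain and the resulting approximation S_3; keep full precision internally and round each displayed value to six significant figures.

S_3 ≈ 5.46218e+09

Integral: ∫_3^32 x^6 dx = 4.90853e+09.
Endpoint term: (f(3) + f(32))/2 = (729.000 + 1.07374e+09)/2 = 5.36871e+08.
Running total after boundary: 5.44541e+09.
k=1: B_{2}/(2)! × [f^{(1)}(32) − f^{(1)}(3)] = 1/12 × (2.01327e+08 − 1458.00) = 1.67771e+07.
Partial sum through k=1: 5.46218e+09.
k=2: B_{4}/(4)! × [f^{(3)}(32) − f^{(3)}(3)] = −1/720 × (3.93216e+06 − 3240.00) = -5456.83.
Partial sum through k=2: 5.46218e+09.
k=3: B_{6}/(6)! × [f^{(5)}(32) − f^{(5)}(3)] = 1/30240 × (23040.0 − 2160.00) = 0.690476.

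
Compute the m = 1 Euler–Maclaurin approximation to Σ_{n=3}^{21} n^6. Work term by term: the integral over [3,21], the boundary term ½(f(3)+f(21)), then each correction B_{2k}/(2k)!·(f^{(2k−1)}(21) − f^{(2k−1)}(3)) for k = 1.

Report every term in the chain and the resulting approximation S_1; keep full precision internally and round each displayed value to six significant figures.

∫_3^21 x^6 dx evaluates to 2.57298e+08.
½[f(3) + f(21)] = ½[729.000 + 8.57661e+07] = 4.28834e+07.
Integral + boundary = 3.00181e+08.
Correction k=1: B_{2}/2! · (f^{(1)}(21) − f^{(1)}(3)) = 1/12 · (2.45046e+07 − 1458.00) = 2.04193e+06.

S_1 ≈ 3.02223e+08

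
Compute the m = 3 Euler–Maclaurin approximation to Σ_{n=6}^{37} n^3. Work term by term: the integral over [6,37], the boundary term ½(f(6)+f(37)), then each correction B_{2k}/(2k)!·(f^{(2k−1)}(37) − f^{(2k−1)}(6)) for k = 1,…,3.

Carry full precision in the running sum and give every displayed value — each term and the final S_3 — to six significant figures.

∫_6^37 x^3 dx evaluates to 468216.
Endpoint term: (f(6) + f(37))/2 = (216.000 + 50653.0)/2 = 25434.5.
Running total after boundary: 493651.
k=1: B_{2}/(2)! × [f^{(1)}(37) − f^{(1)}(6)] = 1/12 × (4107.00 − 108.000) = 333.250.
After k=1: 493984.
k=2: B_{4}/(4)! × [f^{(3)}(37) − f^{(3)}(6)] = −1/720 × (6.00000 − 6.00000) = 0.00000.
After k=2: 493984.
k=3: B_{6}/(6)! × [f^{(5)}(37) − f^{(5)}(6)] = 1/30240 × (0.00000 − 0.00000) = 0.00000.

S_3 ≈ 493984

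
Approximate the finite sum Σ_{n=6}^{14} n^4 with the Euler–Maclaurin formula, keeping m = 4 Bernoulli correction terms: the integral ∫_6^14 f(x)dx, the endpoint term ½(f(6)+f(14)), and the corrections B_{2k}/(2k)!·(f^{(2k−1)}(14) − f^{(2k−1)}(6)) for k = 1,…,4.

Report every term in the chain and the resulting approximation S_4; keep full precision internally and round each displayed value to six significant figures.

S_4 ≈ 126708

The integral term ∫_6^14 x^4 dx = 106010.
Boundary: ½(f(6) + f(14)) = ½(1296.00 + 38416.0) = 19856.0.
So far: 125866.
k=1: B_{2}/(2)! × [f^{(1)}(14) − f^{(1)}(6)] = 1/12 × (10976.0 − 864.000) = 842.667.
Partial sum through k=1: 126708.
k=2: B_{4}/(4)! × [f^{(3)}(14) − f^{(3)}(6)] = −1/720 × (336.000 − 144.000) = -0.266667.
Partial sum through k=2: 126708.
k=3: B_{6}/(6)! × [f^{(5)}(14) − f^{(5)}(6)] = 1/30240 × (0.00000 − 0.00000) = 0.00000.
Partial sum through k=3: 126708.
k=4: B_{8}/(8)! × [f^{(7)}(14) − f^{(7)}(6)] = −1/1209600 × (0.00000 − 0.00000) = 0.00000.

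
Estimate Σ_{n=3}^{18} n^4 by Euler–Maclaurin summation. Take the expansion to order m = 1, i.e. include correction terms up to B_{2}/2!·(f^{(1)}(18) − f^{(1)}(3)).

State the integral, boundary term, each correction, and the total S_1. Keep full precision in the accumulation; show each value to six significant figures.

S_1 ≈ 432328

Integral: ∫_3^18 x^4 dx = 377865.
Endpoint term: (f(3) + f(18))/2 = (81.0000 + 104976)/2 = 52528.5.
Integral + boundary = 430394.
k=1: B_{2}/(2)! × [f^{(1)}(18) − f^{(1)}(3)] = 1/12 × (23328.0 − 108.000) = 1935.00.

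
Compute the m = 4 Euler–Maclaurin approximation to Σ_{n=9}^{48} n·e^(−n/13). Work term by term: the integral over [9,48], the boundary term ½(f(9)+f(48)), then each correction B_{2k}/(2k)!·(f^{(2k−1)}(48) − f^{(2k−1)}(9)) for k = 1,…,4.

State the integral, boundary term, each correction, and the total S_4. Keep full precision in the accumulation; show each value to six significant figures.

S_4 ≈ 126.194

The integral term ∫_9^48 x·e^(−x/13) dx = 123.363.
½[f(9) + f(48)] = ½[4.50378 + 1.19589] = 2.84984.
Integral + boundary = 126.213.
Correction k=1: B_{2}/2! · (f^{(1)}(48) − f^{(1)}(9)) = 1/12 · (-0.0670773 − 0.153975) = -0.0184211.
Running total after k=1: 126.194.
Correction k=2: B_{4}/4! · (f^{(3)}(48) − f^{(3)}(9)) = −1/720 · (-0.000102062 − 0.00683323) = 9.63234e-06.
Running total after k=2: 126.194.
Correction k=3: B_{6}/6! · (f^{(5)}(48) − f^{(5)}(9)) = 1/30240 · (1.14073e-06 − 7.54755e-05) = -2.45816e-09.
Running total after k=3: 126.194.
Correction k=4: B_{8}/8! · (f^{(7)}(48) − f^{(7)}(9)) = −1/1209600 · (1.70732e-08 − 6.53951e-07) = 5.26519e-13.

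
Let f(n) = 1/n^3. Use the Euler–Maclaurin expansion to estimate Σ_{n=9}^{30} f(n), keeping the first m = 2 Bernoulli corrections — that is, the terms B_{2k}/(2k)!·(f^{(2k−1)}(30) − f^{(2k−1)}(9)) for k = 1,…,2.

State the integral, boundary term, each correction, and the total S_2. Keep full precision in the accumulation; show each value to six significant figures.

Integral: ∫_9^30 1/x^3 dx = 0.00561728.
Endpoint term: (f(9) + f(30))/2 = (0.00137174 + 3.70370e-05)/2 = 0.000704390.
Running total after boundary: 0.00632167.
Correction k=1: B_{2}/2! · (f^{(1)}(30) − f^{(1)}(9)) = 1/12 · (-3.70370e-06 − (-0.000457247)) = 3.77953e-05.
After k=1: 0.00635947.
Correction k=2: B_{4}/4! · (f^{(3)}(30) − f^{(3)}(9)) = −1/720 · (-8.23045e-08 − (-0.000112901)) = -1.56692e-07.

S_2 ≈ 0.00635931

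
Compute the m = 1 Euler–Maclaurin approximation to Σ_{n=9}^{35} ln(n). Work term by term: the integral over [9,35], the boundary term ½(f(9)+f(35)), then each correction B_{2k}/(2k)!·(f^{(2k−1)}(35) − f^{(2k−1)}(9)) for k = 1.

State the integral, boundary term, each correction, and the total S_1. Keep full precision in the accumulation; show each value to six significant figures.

Integral: ∫_9^35 ln(x) dx = 78.6622.
½[f(9) + f(35)] = ½[2.19722 + 3.55535] = 2.87629.
Running total after boundary: 81.5384.
Correction k=1: B_{2}/2! · (f^{(1)}(35) − f^{(1)}(9)) = 1/12 · (0.0285714 − 0.111111) = -0.00687831.

S_1 ≈ 81.5316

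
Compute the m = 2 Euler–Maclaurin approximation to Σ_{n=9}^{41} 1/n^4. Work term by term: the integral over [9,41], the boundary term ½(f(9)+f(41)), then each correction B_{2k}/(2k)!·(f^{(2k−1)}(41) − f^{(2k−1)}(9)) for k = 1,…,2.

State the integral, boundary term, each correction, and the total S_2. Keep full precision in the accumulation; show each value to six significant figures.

Integral: ∫_9^41 1/x^4 dx = 0.000452411.
Boundary: ½(f(9) + f(41)) = ½(0.000152416 + 3.53887e-07) = 7.63848e-05.
So far: 0.000528796.
k=1: B_{2}/(2)! × [f^{(1)}(41) − f^{(1)}(9)] = 1/12 × (-3.45256e-08 − (-6.77404e-05)) = 5.64215e-06.
After k=1: 0.000534438.
k=2: B_{4}/(4)! × [f^{(3)}(41) − f^{(3)}(9)] = −1/720 × (-6.16161e-10 − (-2.50890e-05)) = -3.48450e-08.

S_2 ≈ 0.000534403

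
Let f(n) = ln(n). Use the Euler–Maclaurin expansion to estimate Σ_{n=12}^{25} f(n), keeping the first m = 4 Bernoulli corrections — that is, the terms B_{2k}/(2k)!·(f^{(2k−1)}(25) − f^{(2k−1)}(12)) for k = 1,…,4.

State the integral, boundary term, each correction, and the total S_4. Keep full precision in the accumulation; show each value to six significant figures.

Integral: ∫_12^25 ln(x) dx = 37.6530.
½[f(12) + f(25)] = ½[2.48491 + 3.21888] = 2.85189.
So far: 40.5049.
Correction k=1: B_{2}/2! · (f^{(1)}(25) − f^{(1)}(12)) = 1/12 · (0.0400000 − 0.0833333) = -0.00361111.
After k=1: 40.5013.
Correction k=2: B_{4}/4! · (f^{(3)}(25) − f^{(3)}(12)) = −1/720 · (0.000128000 − 0.00115741) = 1.42973e-06.
After k=2: 40.5013.
Correction k=3: B_{6}/6! · (f^{(5)}(25) − f^{(5)}(12)) = 1/30240 · (2.45760e-06 − 9.64506e-05) = -3.10823e-09.
After k=3: 40.5013.
Correction k=4: B_{8}/8! · (f^{(7)}(25) − f^{(7)}(12)) = −1/1209600 · (1.17965e-07 − 2.00939e-05) = 1.65145e-11.

S_4 ≈ 40.5013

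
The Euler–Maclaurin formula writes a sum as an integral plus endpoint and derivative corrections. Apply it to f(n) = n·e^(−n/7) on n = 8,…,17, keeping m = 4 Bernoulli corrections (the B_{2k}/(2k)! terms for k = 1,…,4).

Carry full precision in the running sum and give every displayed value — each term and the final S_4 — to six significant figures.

∫_8^17 x·e^(−x/7) dx evaluates to 18.6739.
Endpoint term: (f(8) + f(17))/2 = (2.55125 + 1.49877)/2 = 2.02501.
Running total after boundary: 20.6989.
Order-1 term: 1/12 · (-0.125947 − (-0.0455581)) = -0.00669905.
After k=1: 20.6922.
Order-2 term: −1/720 · (0.00102814 − 0.0120868) = 1.53593e-05.
After k=2: 20.6922.
Order-3 term: 1/30240 · (9.44207e-05 − 0.000512315) = -1.38193e-08.
After k=3: 20.6922.
Order-4 term: −1/1209600 · (3.42569e-06 − 1.58767e-05) = 1.02935e-11.

S_4 ≈ 20.6922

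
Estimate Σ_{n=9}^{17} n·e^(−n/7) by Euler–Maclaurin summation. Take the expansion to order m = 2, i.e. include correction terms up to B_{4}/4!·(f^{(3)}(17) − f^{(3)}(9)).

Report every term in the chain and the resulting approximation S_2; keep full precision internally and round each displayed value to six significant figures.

Integral: ∫_9^17 x·e^(−x/7) dx = 16.1514.
Boundary: ½(f(9) + f(17)) = ½(2.48808 + 1.49877) = 1.99342.
Integral + boundary = 18.1448.
k=1: B_{2}/(2)! × [f^{(1)}(17) − f^{(1)}(9)] = 1/12 × (-0.125947 − (-0.0789866)) = -0.00391334.
Running total after k=1: 18.1409.
k=2: B_{4}/(4)! × [f^{(3)}(17) − f^{(3)}(9)] = −1/720 × (0.00102814 − 0.00967183) = 1.20051e-05.

S_2 ≈ 18.1409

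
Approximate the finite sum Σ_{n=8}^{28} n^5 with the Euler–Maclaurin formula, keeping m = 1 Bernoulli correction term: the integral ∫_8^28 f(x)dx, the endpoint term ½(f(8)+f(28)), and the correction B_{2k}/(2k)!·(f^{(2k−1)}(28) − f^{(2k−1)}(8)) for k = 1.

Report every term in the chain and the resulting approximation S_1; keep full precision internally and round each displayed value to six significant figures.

∫_8^28 x^5 dx evaluates to 8.02714e+07.
½[f(8) + f(28)] = ½[32768.0 + 1.72104e+07] = 8.62157e+06.
So far: 8.88929e+07.
k=1: B_{2}/(2)! × [f^{(1)}(28) − f^{(1)}(8)] = 1/12 × (3.07328e+06 − 20480.0) = 254400.

S_1 ≈ 8.91473e+07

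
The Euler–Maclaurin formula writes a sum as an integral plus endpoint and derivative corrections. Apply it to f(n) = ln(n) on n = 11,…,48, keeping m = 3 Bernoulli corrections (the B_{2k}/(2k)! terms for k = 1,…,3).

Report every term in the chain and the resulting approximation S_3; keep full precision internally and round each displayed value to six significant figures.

S_3 ≈ 125.570

Integral: ∫_11^48 ln(x) dx = 122.441.
½[f(11) + f(48)] = ½[2.39790 + 3.87120] = 3.13455.
Integral + boundary = 125.575.
Order-1 term: 1/12 · (0.0208333 − 0.0909091) = -0.00583965.
Running total after k=1: 125.570.
Order-2 term: −1/720 · (1.80845e-05 − 0.00150263) = 2.06187e-06.
Running total after k=2: 125.570.
Order-3 term: 1/30240 · (9.41901e-08 − 0.000149021) = -4.92483e-09.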